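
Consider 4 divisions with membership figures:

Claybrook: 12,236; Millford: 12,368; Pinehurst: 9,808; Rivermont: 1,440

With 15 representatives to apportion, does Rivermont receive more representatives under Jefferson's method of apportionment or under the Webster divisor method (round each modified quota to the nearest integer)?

Jefferson: Claybrook 5, Millford 6, Pinehurst 4, Rivermont 0.
Webster: Claybrook 5, Millford 5, Pinehurst 4, Rivermont 1.
Rivermont gets 0 under Jefferson and 1 under Webster.

Webster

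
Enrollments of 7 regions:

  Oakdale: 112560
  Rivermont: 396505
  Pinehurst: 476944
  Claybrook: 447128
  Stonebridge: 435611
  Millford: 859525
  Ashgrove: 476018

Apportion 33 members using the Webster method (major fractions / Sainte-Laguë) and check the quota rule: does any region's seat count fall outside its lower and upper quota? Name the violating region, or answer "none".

Standard quotas: Oakdale 1.159, Rivermont 4.083, Pinehurst 4.912, Claybrook 4.605, Stonebridge 4.486, Millford 8.852, Ashgrove 4.902.
Webster allocation: Oakdale 1, Rivermont 4, Pinehurst 5, Claybrook 5, Stonebridge 4, Millford 9, Ashgrove 5.
Every allocation lies between the lower and upper quota.

none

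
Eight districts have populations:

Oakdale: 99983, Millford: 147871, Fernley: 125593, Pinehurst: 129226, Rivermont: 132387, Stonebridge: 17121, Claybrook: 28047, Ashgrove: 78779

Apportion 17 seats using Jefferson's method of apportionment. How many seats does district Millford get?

Standard divisor 759007/17 ≈ 44647.471; standard quotas: Oakdale 2.239, Millford 3.312, Fernley 2.813, Pinehurst 2.894, Rivermont 2.965, Stonebridge 0.383, Claybrook 0.628, Ashgrove 1.764.
Rounding down gives 2, 3, 2, 2, 2, 0, 0, 1 = 12 seats, so the divisor must be adjusted.
With modified divisor 35100: modified quotas Oakdale 2.849, Millford 4.213, Fernley 3.578, Pinehurst 3.682, Rivermont 3.772, Stonebridge 0.488, Claybrook 0.799, Ashgrove 2.244.
Rounding down: Oakdale 2, Millford 4, Fernley 3, Pinehurst 3, Rivermont 3, Stonebridge 0, Claybrook 0, Ashgrove 2 (total 17).
Millford receives 4.

4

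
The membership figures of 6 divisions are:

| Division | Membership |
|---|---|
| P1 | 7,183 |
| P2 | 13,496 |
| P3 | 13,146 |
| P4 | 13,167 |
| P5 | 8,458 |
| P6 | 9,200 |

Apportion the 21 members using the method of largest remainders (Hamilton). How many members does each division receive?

P1=2; P2=5; P3=4; P4=4; P5=3; P6=3

Total 64650; standard divisor 64650/21 ≈ 3078.571.
Standard quotas: P1 2.3332, P2 4.3839, P3 4.2702, P4 4.2770, P5 2.7474, P6 2.9884.
Lower quotas: P1 2, P2 4, P3 4, P4 4, P5 2, P6 2 (sum 18, leaving 3 seats).
Remainders in descending order: P6 0.9884, P5 0.7474, P2 0.3839, P1 0.3332, P4 0.2770, P3 0.2702.
The surplus seats go to P6, P5, P2.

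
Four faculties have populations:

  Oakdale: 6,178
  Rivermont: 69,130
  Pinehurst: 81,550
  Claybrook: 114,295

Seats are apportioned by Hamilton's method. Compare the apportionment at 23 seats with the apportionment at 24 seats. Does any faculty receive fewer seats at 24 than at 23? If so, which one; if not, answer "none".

none

At 23 seats: Oakdale 0, Rivermont 6, Pinehurst 7, Claybrook 10.
At 24 seats: Oakdale 1, Rivermont 6, Pinehurst 7, Claybrook 10.
No faculty's allocation decreased.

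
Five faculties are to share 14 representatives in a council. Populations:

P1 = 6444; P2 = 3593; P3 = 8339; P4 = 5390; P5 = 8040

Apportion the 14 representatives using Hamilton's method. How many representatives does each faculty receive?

P1 3, P2 2, P3 4, P4 2, P5 3

Total 31806; standard divisor 31806/14 ≈ 2271.857.
Standard quotas: P1 2.8364, P2 1.5815, P3 3.6706, P4 2.3725, P5 3.5390.
Lower quotas: P1 2, P2 1, P3 3, P4 2, P5 3 (sum 11, leaving 3 seats).
Remainders in descending order: P1 0.8364, P3 0.6706, P2 0.5815, P5 0.5390, P4 0.3725.
Largest remainders: P1, P3, P2 receive the extra seats.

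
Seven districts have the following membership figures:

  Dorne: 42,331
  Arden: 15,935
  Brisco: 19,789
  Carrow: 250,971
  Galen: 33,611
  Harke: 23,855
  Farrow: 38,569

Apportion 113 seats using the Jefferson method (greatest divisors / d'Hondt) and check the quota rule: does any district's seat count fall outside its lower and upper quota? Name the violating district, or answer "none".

Carrow

Standard quotas: Dorne 11.253, Arden 4.236, Brisco 5.261, Carrow 66.719, Galen 8.935, Harke 6.342, Farrow 10.253.
Jefferson allocation: Dorne 11, Arden 4, Brisco 5, Carrow 68, Galen 9, Harke 6, Farrow 10.
Carrow has quota 66.719 (lower 66, upper 67) but receives 68 — outside the quota interval.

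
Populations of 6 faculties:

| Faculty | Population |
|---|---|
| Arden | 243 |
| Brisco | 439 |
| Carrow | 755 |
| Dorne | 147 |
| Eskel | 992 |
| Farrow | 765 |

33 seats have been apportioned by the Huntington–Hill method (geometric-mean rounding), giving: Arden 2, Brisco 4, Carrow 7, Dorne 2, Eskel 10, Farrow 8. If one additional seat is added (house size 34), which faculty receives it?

Priority for the next seat is population ÷ (√(s·(s+1))).
Priorities: Arden 99.204, Brisco 98.163, Carrow 100.891, Dorne 60.012, Eskel 94.583, Farrow 90.156.
Highest priority: Carrow.

Carrow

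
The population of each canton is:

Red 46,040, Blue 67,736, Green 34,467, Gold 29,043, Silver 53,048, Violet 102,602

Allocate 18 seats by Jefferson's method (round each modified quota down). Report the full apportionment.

Standard divisor 332936/18 ≈ 18496.444; standard quotas: Red 2.489, Blue 3.662, Green 1.863, Gold 1.570, Silver 2.868, Violet 5.547.
Rounding down gives 2, 3, 1, 1, 2, 5 = 14 seats, so the divisor must be adjusted.
With modified divisor 16100: modified quotas Red 2.860, Blue 4.207, Green 2.141, Gold 1.804, Silver 3.295, Violet 6.373.
Rounding down: Red 2, Blue 4, Green 2, Gold 1, Silver 3, Violet 6 (total 18).

Red 2; Blue 4; Green 2; Gold 1; Silver 3; Violet 6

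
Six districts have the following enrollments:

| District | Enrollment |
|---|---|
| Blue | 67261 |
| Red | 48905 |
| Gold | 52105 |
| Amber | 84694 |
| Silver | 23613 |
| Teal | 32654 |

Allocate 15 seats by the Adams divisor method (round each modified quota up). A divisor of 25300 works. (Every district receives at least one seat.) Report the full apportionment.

Blue: 3; Red: 2; Gold: 3; Amber: 4; Silver: 1; Teal: 2

With modified divisor 25300: modified quotas Blue 2.659, Red 1.933, Gold 2.059, Amber 3.348, Silver 0.933, Teal 1.291.
Rounding up: Blue 3, Red 2, Gold 3, Amber 4, Silver 1, Teal 2 (total 15).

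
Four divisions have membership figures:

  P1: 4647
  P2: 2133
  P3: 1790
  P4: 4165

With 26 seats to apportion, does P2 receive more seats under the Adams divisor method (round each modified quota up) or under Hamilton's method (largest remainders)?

Adams

Adams: P1 9, P2 5, P3 4, P4 8.
Hamilton: P1 9, P2 4, P3 4, P4 9.
P2 gets 5 under Adams and 4 under Hamilton.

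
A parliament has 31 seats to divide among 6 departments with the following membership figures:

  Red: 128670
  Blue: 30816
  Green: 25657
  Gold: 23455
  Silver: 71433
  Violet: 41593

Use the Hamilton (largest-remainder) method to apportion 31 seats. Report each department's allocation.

Total 321624; standard divisor 321624/31 ≈ 10374.968.
Standard quotas: Red 12.4020, Blue 2.9702, Green 2.4730, Gold 2.2607, Silver 6.8851, Violet 4.0090.
Lower quotas: Red 12, Blue 2, Green 2, Gold 2, Silver 6, Violet 4 (sum 28, leaving 3 seats).
Remainders in descending order: Blue 0.9702, Silver 0.8851, Green 0.4730, Red 0.4020, Gold 0.2607, Violet 0.0090.
Largest remainders: Blue, Silver, Green receive the extra seats.

Red 12, Blue 3, Green 3, Gold 2, Silver 7, Violet 4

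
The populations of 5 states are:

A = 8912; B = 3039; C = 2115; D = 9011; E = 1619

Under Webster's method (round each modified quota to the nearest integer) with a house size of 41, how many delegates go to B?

Standard divisor 24696/41 ≈ 602.341; standard quotas: A 14.796, B 5.045, C 3.511, D 14.960, E 2.688.
Rounding to the nearest integer gives 15, 5, 4, 15, 3 = 42 seats, so the divisor must be adjusted.
With modified divisor 610: modified quotas A 14.610, B 4.982, C 3.467, D 14.772, E 2.654.
Rounding to the nearest integer: A 15, B 5, C 3, D 15, E 3 (total 41).
B receives 5.

5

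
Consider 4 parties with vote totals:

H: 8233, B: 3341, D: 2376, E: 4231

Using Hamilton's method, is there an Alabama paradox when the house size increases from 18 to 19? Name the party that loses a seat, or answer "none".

D

At 18 seats: H 8, B 3, D 3, E 4.
At 19 seats: H 9, B 4, D 2, E 4.
D drops from 3 to 2.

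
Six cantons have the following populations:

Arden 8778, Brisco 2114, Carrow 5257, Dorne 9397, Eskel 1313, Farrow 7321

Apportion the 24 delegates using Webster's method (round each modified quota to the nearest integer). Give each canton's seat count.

Arden 6; Brisco 1; Carrow 4; Dorne 7; Eskel 1; Farrow 5

Standard divisor 34180/24 ≈ 1424.167; standard quotas: Arden 6.164, Brisco 1.484, Carrow 3.691, Dorne 6.598, Eskel 0.922, Farrow 5.141.
Rounding to the nearest integer gives Arden 6, Brisco 1, Carrow 4, Dorne 7, Eskel 1, Farrow 5 — total 24, matching the house size, so no adjustment is needed.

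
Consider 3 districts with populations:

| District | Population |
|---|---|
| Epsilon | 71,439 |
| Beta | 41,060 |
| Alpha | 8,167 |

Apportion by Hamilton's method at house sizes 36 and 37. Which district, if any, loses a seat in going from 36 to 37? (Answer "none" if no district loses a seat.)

Alpha

At 36 seats: Epsilon 21, Beta 12, Alpha 3.
At 37 seats: Epsilon 22, Beta 13, Alpha 2.
Alpha drops from 3 to 2.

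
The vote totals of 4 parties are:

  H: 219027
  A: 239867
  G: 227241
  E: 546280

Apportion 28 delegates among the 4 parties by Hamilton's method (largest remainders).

H 5, A 6, G 5, E 12

Total 1232415; standard divisor 1232415/28 ≈ 44014.821.
Standard quotas: H 4.9762, A 5.4497, G 5.1628, E 12.4113.
Lower quotas: H 4, A 5, G 5, E 12 (sum 26, leaving 2 seats).
Remainders in descending order: H 0.9762, A 0.4497, E 0.4113, G 0.1628.
The surplus seats go to H, A.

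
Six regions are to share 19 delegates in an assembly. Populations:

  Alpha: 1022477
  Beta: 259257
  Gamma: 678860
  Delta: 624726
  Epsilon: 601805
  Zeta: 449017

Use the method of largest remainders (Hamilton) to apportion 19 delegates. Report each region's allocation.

Alpha: 5, Beta: 2, Gamma: 4, Delta: 3, Epsilon: 3, Zeta: 2

Total 3636142; standard divisor 3636142/19 ≈ 191375.895.
Standard quotas: Alpha 5.3428, Beta 1.3547, Gamma 3.5473, Delta 3.2644, Epsilon 3.1446, Zeta 2.3463.
Lower quotas: Alpha 5, Beta 1, Gamma 3, Delta 3, Epsilon 3, Zeta 2 (sum 17, leaving 2 seats).
Remainders in descending order: Gamma 0.5473, Beta 0.3547, Zeta 0.3463, Alpha 0.3428, Delta 0.2644, Epsilon 0.1446.
The surplus seats go to Gamma, Beta.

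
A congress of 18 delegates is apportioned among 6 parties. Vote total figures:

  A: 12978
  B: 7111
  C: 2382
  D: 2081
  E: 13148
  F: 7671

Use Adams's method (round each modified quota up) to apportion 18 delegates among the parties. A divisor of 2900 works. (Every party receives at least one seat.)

A: 5, B: 3, C: 1, D: 1, E: 5, F: 3

With modified divisor 2900: modified quotas A 4.475, B 2.452, C 0.821, D 0.718, E 4.534, F 2.645.
Rounding up: A 5, B 3, C 1, D 1, E 5, F 3 (total 18).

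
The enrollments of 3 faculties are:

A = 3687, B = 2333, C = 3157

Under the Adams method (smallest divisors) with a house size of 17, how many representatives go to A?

Standard divisor 9177/17 ≈ 539.824; standard quotas: A 6.830, B 4.322, C 5.848.
Rounding up gives 7, 5, 6 = 18 seats, so the divisor must be adjusted.
With modified divisor 600: modified quotas A 6.145, B 3.888, C 5.262.
Rounding up: A 7, B 4, C 6 (total 17).
A receives 7.

7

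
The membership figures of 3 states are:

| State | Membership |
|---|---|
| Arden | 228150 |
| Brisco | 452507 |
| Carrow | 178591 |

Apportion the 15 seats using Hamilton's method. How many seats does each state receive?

The standard divisor is 859248/15 ≈ 57283.2.
Standard quotas: Arden 3.9828, Brisco 7.8995, Carrow 3.1177.
Lower quotas: Arden 3, Brisco 7, Carrow 3 (sum 13, leaving 2 seats).
Remainders in descending order: Arden 0.9828, Brisco 0.8995, Carrow 0.1177.
The surplus seats go to Arden, Brisco.

Arden: 4; Brisco: 8; Carrow: 3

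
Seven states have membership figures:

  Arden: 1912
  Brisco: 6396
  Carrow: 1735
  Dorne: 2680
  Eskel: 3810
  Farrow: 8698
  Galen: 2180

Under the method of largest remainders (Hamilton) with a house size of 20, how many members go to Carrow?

1

Standard divisor: 27411 ÷ 20 ≈ 1370.55.
Standard quotas: Arden 1.3951, Brisco 4.6667, Carrow 1.2659, Dorne 1.9554, Eskel 2.7799, Farrow 6.3464, Galen 1.5906.
Lower quotas: Arden 1, Brisco 4, Carrow 1, Dorne 1, Eskel 2, Farrow 6, Galen 1 (sum 16, leaving 4 seats).
Remainders in descending order: Dorne 0.9554, Eskel 0.7799, Brisco 0.6667, Galen 0.5906, Arden 0.3951, Farrow 0.3464, Carrow 0.2659.
The surplus seats go to Dorne, Eskel, Brisco, Galen.
Carrow receives 1.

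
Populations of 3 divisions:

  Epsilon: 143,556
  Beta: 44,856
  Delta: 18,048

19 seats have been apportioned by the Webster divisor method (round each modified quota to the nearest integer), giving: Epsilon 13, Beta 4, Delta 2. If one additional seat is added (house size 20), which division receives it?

Epsilon

Priority for the next seat is population ÷ (current seats + 0.5).
Priorities: Epsilon 10633.778, Beta 9968.000, Delta 7219.200.
Highest priority: Epsilon.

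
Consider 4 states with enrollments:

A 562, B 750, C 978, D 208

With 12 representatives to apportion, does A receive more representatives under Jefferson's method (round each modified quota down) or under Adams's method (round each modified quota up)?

Adams

Jefferson: A 2, B 4, C 5, D 1.
Adams: A 3, B 4, C 4, D 1.
A gets 2 under Jefferson and 3 under Adams.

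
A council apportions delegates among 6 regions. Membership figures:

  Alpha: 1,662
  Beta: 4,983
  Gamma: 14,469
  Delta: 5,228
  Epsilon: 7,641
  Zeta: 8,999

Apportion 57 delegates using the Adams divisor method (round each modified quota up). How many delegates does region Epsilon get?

10

Standard divisor 42982/57 ≈ 754.07; standard quotas: Alpha 2.204, Beta 6.608, Gamma 19.188, Delta 6.933, Epsilon 10.133, Zeta 11.934.
Rounding up gives 3, 7, 20, 7, 11, 12 = 60 seats, so the divisor must be adjusted.
With modified divisor 810: modified quotas Alpha 2.052, Beta 6.152, Gamma 17.863, Delta 6.454, Epsilon 9.433, Zeta 11.110.
Rounding up: Alpha 3, Beta 7, Gamma 18, Delta 7, Epsilon 10, Zeta 12 (total 57).
Epsilon receives 10.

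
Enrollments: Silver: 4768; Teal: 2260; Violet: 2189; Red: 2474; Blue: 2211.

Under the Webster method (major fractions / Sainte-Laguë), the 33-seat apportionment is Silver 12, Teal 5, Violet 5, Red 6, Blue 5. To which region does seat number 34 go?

Teal

Priority for the next seat is population ÷ (current seats + 0.5).
Priorities: Silver 381.440, Teal 410.909, Violet 398.000, Red 380.615, Blue 402.000.
Highest priority: Teal.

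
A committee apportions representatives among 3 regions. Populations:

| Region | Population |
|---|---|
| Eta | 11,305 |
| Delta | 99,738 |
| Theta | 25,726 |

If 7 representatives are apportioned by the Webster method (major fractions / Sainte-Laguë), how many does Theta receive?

1

Standard divisor 136769/7 ≈ 19538.429; standard quotas: Eta 0.579, Delta 5.105, Theta 1.317.
Rounding to the nearest integer gives Eta 1, Delta 5, Theta 1 — total 7, matching the house size, so no adjustment is needed.
Theta receives 1.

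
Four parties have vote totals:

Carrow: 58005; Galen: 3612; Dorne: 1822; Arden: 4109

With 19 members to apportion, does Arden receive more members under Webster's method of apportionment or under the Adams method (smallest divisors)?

Adams

Webster: Carrow 16, Galen 1, Dorne 1, Arden 1.
Adams: Carrow 15, Galen 1, Dorne 1, Arden 2.
Arden gets 1 under Webster and 2 under Adams.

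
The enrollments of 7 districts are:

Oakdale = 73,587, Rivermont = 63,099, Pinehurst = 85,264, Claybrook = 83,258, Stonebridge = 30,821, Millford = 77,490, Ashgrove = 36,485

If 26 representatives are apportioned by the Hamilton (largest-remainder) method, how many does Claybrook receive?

5

The standard divisor is 450004/26 ≈ 17307.846.
Standard quotas: Oakdale 4.2517, Rivermont 3.6457, Pinehurst 4.9263, Claybrook 4.8104, Stonebridge 1.7808, Millford 4.4772, Ashgrove 2.1080.
Lower quotas: Oakdale 4, Rivermont 3, Pinehurst 4, Claybrook 4, Stonebridge 1, Millford 4, Ashgrove 2 (sum 22, leaving 4 seats).
Remainders in descending order: Pinehurst 0.9263, Claybrook 0.8104, Stonebridge 0.7808, Rivermont 0.6457, Millford 0.4772, Oakdale 0.2517, Ashgrove 0.1080.
Largest remainders: Pinehurst, Claybrook, Stonebridge, Rivermont receive the extra seats.
Claybrook receives 5.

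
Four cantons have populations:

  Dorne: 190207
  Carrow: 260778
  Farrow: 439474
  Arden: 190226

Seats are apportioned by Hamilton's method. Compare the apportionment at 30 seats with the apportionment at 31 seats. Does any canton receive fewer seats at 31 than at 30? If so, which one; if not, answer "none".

Arden

At 30 seats: Dorne 5, Carrow 7, Farrow 12, Arden 6.
At 31 seats: Dorne 5, Carrow 8, Farrow 13, Arden 5.
Arden drops from 6 to 5.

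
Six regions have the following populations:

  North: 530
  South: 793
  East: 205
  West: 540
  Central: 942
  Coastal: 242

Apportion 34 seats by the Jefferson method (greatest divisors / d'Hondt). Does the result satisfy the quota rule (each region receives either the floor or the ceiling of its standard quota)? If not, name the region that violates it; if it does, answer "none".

none

Standard quotas: North 5.541, South 8.291, East 2.143, West 5.646, Central 9.849, Coastal 2.530.
Jefferson allocation: North 6, South 8, East 2, West 6, Central 10, Coastal 2.
Every allocation lies between the lower and upper quota.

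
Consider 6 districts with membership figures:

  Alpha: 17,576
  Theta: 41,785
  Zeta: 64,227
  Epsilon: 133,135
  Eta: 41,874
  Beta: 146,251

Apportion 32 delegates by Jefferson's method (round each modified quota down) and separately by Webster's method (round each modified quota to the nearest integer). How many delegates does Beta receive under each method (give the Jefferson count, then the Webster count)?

11 and 10

Jefferson: Alpha 1, Theta 3, Zeta 4, Epsilon 10, Eta 3, Beta 11.
Webster: Alpha 1, Theta 3, Zeta 5, Epsilon 10, Eta 3, Beta 10.
Beta gets 11 under Jefferson and 10 under Webster.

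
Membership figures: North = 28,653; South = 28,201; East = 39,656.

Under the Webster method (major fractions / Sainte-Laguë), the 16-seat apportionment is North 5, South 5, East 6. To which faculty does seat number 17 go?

East

Priority for the next seat is population ÷ (current seats + 0.5).
Priorities: North 5209.636, South 5127.455, East 6100.923.
Highest priority: East.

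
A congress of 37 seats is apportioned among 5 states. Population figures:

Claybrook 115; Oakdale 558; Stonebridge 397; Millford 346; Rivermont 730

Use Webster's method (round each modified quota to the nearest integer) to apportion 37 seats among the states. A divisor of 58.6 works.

With modified divisor 58.6: modified quotas Claybrook 1.962, Oakdale 9.522, Stonebridge 6.775, Millford 5.904, Rivermont 12.457.
Rounding to the nearest integer: Claybrook 2, Oakdale 10, Stonebridge 7, Millford 6, Rivermont 12 (total 37).

Claybrook: 2, Oakdale: 10, Stonebridge: 7, Millford: 6, Rivermont: 12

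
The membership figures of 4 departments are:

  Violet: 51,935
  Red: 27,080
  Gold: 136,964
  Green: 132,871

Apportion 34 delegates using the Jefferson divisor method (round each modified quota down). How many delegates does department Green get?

13

Standard divisor 348850/34 ≈ 10260.294; standard quotas: Violet 5.062, Red 2.639, Gold 13.349, Green 12.950.
Rounding down gives 5, 2, 13, 12 = 32 seats, so the divisor must be adjusted.
With modified divisor 9600: modified quotas Violet 5.410, Red 2.821, Gold 14.267, Green 13.841.
Rounding down: Violet 5, Red 2, Gold 14, Green 13 (total 34).
Green receives 13.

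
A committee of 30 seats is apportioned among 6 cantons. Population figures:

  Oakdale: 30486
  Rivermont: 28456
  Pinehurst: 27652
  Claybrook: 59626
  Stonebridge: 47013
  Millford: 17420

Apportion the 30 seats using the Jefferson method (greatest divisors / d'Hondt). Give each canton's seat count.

Standard divisor 210653/30 ≈ 7021.767; standard quotas: Oakdale 4.342, Rivermont 4.053, Pinehurst 3.938, Claybrook 8.492, Stonebridge 6.695, Millford 2.481.
Rounding down gives 4, 4, 3, 8, 6, 2 = 27 seats, so the divisor must be adjusted.
With modified divisor 6400: modified quotas Oakdale 4.763, Rivermont 4.446, Pinehurst 4.321, Claybrook 9.317, Stonebridge 7.346, Millford 2.722.
Rounding down: Oakdale 4, Rivermont 4, Pinehurst 4, Claybrook 9, Stonebridge 7, Millford 2 (total 30).

Oakdale 4; Rivermont 4; Pinehurst 4; Claybrook 9; Stonebridge 7; Millford 2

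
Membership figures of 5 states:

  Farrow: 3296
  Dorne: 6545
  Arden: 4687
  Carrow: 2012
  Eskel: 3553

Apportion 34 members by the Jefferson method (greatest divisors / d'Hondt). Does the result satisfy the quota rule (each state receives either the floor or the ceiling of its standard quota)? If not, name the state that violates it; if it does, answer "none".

Standard quotas: Farrow 5.577, Dorne 11.075, Arden 7.931, Carrow 3.405, Eskel 6.012.
Jefferson allocation: Farrow 6, Dorne 11, Arden 8, Carrow 3, Eskel 6.
Every allocation lies between the lower and upper quota.

none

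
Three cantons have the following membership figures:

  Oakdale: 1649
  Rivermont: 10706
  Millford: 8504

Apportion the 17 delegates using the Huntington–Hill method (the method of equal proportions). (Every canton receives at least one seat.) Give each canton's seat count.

With divisor 1214: modified quotas Oakdale 1.358, Rivermont 8.819, Millford 7.005.
Geometric-mean thresholds: Oakdale √(1·2)=1.414, Rivermont √(8·9)=8.485, Millford √(7·8)=7.483.
Each quota rounded against its threshold gives Oakdale 1, Rivermont 9, Millford 7 (total 17).

Oakdale=1; Rivermont=9; Millford=7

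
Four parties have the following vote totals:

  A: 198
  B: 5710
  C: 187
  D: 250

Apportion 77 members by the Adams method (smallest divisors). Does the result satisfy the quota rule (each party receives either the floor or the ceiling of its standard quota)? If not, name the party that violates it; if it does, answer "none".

Standard quotas: A 2.403, B 69.294, C 2.269, D 3.034.
Adams allocation: A 3, B 68, C 3, D 3.
B has quota 69.294 (lower 69, upper 70) but receives 68 — outside the quota interval.

B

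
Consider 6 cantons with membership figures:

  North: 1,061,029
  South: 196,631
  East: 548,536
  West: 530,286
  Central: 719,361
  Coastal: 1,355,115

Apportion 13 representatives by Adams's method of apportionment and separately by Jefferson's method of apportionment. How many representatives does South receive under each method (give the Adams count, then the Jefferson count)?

1 and 0

Adams: North 3, South 1, East 2, West 2, Central 2, Coastal 3.
Jefferson: North 3, South 0, East 2, West 1, Central 2, Coastal 5.
South gets 1 under Adams and 0 under Jefferson.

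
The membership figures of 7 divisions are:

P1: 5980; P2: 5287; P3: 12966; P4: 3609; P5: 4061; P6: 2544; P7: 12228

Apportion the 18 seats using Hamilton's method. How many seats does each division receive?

The standard divisor is 46675/18 ≈ 2593.056.
Standard quotas: P1 2.3062, P2 2.0389, P3 5.0003, P4 1.3918, P5 1.5661, P6 0.9811, P7 4.7157.
Lower quotas: P1 2, P2 2, P3 5, P4 1, P5 1, P6 0, P7 4 (sum 15, leaving 3 seats).
Remainders in descending order: P6 0.9811, P7 0.7157, P5 0.5661, P4 0.3918, P1 0.3062, P2 0.0389, P3 0.0003.
The surplus seats go to P6, P7, P5.

P1 2, P2 2, P3 5, P4 1, P5 2, P6 1, P7 5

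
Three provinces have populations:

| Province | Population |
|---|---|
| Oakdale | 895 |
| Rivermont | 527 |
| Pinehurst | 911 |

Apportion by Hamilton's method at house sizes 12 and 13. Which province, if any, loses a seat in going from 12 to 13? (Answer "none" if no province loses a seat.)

At 12 seats: Oakdale 4, Rivermont 3, Pinehurst 5.
At 13 seats: Oakdale 5, Rivermont 3, Pinehurst 5.
No province's allocation decreased.

none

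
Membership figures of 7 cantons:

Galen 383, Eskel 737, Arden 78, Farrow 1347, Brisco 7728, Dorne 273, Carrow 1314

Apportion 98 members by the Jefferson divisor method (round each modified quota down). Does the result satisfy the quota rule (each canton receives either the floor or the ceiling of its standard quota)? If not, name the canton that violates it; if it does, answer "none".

Standard quotas: Galen 3.165, Eskel 6.090, Arden 0.645, Farrow 11.130, Brisco 63.857, Dorne 2.256, Carrow 10.858.
Jefferson allocation: Galen 3, Eskel 6, Arden 0, Farrow 11, Brisco 65, Dorne 2, Carrow 11.
Brisco has quota 63.857 (lower 63, upper 64) but receives 65 — outside the quota interval.

Brisco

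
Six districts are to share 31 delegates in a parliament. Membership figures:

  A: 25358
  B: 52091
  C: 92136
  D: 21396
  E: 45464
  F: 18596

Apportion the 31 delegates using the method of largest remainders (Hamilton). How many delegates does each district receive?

A 3; B 6; C 11; D 3; E 6; F 2

Total 255041; standard divisor 255041/31 ≈ 8227.129.
Standard quotas: A 3.0822, B 6.3316, C 11.1990, D 2.6007, E 5.5261, F 2.2603.
Lower quotas: A 3, B 6, C 11, D 2, E 5, F 2 (sum 29, leaving 2 seats).
Remainders in descending order: D 0.6007, E 0.5261, B 0.3316, F 0.2603, C 0.1990, A 0.0822.
Largest remainders: D, E receive the extra seats.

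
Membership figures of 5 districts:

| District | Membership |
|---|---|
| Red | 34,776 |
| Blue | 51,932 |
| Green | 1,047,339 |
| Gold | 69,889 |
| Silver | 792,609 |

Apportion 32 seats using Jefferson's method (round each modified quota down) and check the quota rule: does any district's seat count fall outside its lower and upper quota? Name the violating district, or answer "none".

Standard quotas: Red 0.557, Blue 0.832, Green 16.786, Gold 1.120, Silver 12.704.
Jefferson allocation: Red 0, Blue 0, Green 18, Gold 1, Silver 13.
Green has quota 16.786 (lower 16, upper 17) but receives 18 — outside the quota interval.

Green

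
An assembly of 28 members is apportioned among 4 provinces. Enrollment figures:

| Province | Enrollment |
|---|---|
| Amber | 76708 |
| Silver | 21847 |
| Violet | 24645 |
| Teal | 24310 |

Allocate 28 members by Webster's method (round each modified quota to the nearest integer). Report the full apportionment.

Amber=14; Silver=4; Violet=5; Teal=5

Standard divisor 147510/28 ≈ 5268.214; standard quotas: Amber 14.561, Silver 4.147, Violet 4.678, Teal 4.614.
Rounding to the nearest integer gives 15, 4, 5, 5 = 29 seats, so the divisor must be adjusted.
With modified divisor 5300: modified quotas Amber 14.473, Silver 4.122, Violet 4.650, Teal 4.587.
Rounding to the nearest integer: Amber 14, Silver 4, Violet 5, Teal 5 (total 28).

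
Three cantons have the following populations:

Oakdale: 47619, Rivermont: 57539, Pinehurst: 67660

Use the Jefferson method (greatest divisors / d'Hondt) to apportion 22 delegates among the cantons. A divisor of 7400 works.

Oakdale: 6, Rivermont: 7, Pinehurst: 9

With modified divisor 7400: modified quotas Oakdale 6.435, Rivermont 7.776, Pinehurst 9.143.
Rounding down: Oakdale 6, Rivermont 7, Pinehurst 9 (total 22).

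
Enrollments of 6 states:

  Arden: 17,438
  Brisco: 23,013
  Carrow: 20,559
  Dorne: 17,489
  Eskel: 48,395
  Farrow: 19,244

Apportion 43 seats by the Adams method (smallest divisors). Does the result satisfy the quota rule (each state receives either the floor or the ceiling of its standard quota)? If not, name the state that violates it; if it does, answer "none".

none

Standard quotas: Arden 5.131, Brisco 6.771, Carrow 6.049, Dorne 5.146, Eskel 14.240, Farrow 5.662.
Adams allocation: Arden 5, Brisco 7, Carrow 6, Dorne 5, Eskel 14, Farrow 6.
Every allocation lies between the lower and upper quota.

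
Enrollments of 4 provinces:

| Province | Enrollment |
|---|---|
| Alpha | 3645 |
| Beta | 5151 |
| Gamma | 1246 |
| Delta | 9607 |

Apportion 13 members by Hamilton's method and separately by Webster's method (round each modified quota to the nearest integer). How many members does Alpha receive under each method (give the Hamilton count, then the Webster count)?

Hamilton: Alpha 3, Beta 3, Gamma 1, Delta 6.
Webster: Alpha 2, Beta 3, Gamma 1, Delta 7.
Alpha gets 3 under Hamilton and 2 under Webster.

3 and 2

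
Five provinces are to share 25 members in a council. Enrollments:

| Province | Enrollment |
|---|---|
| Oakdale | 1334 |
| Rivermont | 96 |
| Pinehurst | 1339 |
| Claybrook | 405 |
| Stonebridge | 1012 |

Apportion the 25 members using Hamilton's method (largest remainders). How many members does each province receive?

The standard divisor is 4186/25 ≈ 167.44.
Standard quotas: Oakdale 7.967, Rivermont 0.573, Pinehurst 7.997, Claybrook 2.419, Stonebridge 6.044.
Lower quotas: Oakdale 7, Rivermont 0, Pinehurst 7, Claybrook 2, Stonebridge 6 (sum 22, leaving 3 seats).
Remainders in descending order: Pinehurst 0.997, Oakdale 0.967, Rivermont 0.573, Claybrook 0.419, Stonebridge 0.044.
Largest remainders: Pinehurst, Oakdale, Rivermont receive the extra seats.

Oakdale 8; Rivermont 1; Pinehurst 8; Claybrook 2; Stonebridge 6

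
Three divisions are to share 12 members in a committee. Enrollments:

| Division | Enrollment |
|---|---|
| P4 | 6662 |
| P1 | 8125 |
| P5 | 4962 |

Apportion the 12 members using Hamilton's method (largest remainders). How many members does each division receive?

Standard divisor: 19749 ÷ 12 ≈ 1645.75.
Standard quotas: P4 4.0480, P1 4.9370, P5 3.0150.
Lower quotas: P4 4, P1 4, P5 3 (sum 11, leaving 1 seat).
Remainders in descending order: P1 0.9370, P4 0.0480, P5 0.0150.
Largest remainder: P1 receives the extra seat.

P4 4; P1 5; P5 3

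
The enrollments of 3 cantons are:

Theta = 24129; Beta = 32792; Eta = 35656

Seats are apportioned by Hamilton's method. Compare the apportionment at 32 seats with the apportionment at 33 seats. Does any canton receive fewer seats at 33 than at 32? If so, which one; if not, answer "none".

Theta

At 32 seats: Theta 9, Beta 11, Eta 12.
At 33 seats: Theta 8, Beta 12, Eta 13.
Theta drops from 9 to 8.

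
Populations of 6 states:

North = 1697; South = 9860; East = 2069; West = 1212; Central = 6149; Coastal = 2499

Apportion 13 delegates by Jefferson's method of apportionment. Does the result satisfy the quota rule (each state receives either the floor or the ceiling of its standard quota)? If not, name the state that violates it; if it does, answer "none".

none

Standard quotas: North 0.939, South 5.458, East 1.145, West 0.671, Central 3.404, Coastal 1.383.
Jefferson allocation: North 1, South 6, East 1, West 0, Central 4, Coastal 1.
Every allocation lies between the lower and upper quota.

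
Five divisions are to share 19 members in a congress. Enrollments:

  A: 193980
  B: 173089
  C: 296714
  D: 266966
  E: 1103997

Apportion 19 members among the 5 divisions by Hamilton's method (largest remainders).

Standard divisor: 2034746 ÷ 19 ≈ 107091.895.
Standard quotas: A 1.8113, B 1.6163, C 2.7706, D 2.4929, E 10.3089.
Lower quotas: A 1, B 1, C 2, D 2, E 10 (sum 16, leaving 3 seats).
Remainders in descending order: A 0.8113, C 0.7706, B 0.6163, D 0.4929, E 0.3089.
Largest remainders: A, C, B receive the extra seats.

A 2; B 2; C 3; D 2; E 10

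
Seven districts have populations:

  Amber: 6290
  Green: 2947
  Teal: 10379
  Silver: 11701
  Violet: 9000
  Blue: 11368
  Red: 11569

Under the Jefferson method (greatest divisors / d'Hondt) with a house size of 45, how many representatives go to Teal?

Standard divisor 63254/45 ≈ 1405.644; standard quotas: Amber 4.475, Green 2.097, Teal 7.384, Silver 8.324, Violet 6.403, Blue 8.087, Red 8.230.
Rounding down gives 4, 2, 7, 8, 6, 8, 8 = 43 seats, so the divisor must be adjusted.
With modified divisor 1290: modified quotas Amber 4.876, Green 2.284, Teal 8.046, Silver 9.071, Violet 6.977, Blue 8.812, Red 8.968.
Rounding down: Amber 4, Green 2, Teal 8, Silver 9, Violet 6, Blue 8, Red 8 (total 45).
Teal receives 8.

8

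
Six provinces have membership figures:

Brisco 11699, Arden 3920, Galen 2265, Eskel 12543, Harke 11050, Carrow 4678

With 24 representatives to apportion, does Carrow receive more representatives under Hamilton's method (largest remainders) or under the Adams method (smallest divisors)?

Adams

Hamilton: Brisco 6, Arden 2, Galen 1, Eskel 7, Harke 6, Carrow 2.
Adams: Brisco 6, Arden 2, Galen 2, Eskel 6, Harke 5, Carrow 3.
Carrow gets 2 under Hamilton and 3 under Adams.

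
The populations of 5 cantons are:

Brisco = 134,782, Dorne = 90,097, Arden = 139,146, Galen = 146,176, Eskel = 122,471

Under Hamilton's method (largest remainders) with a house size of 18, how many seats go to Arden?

4

Standard divisor: 632672 ÷ 18 ≈ 35148.444.
Standard quotas: Brisco 3.8347, Dorne 2.5633, Arden 3.9588, Galen 4.1588, Eskel 3.4844.
Lower quotas: Brisco 3, Dorne 2, Arden 3, Galen 4, Eskel 3 (sum 15, leaving 3 seats).
Remainders in descending order: Arden 0.9588, Brisco 0.8347, Dorne 0.5633, Eskel 0.4844, Galen 0.1588.
Largest remainders: Arden, Brisco, Dorne receive the extra seats.
Arden receives 4.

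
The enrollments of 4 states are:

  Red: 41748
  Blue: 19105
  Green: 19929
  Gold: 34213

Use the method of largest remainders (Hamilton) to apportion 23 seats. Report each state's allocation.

Red: 8, Blue: 4, Green: 4, Gold: 7

Standard divisor: 114995 ÷ 23 ≈ 4999.783.
Standard quotas: Red 8.3500, Blue 3.8212, Green 3.9860, Gold 6.8429.
Lower quotas: Red 8, Blue 3, Green 3, Gold 6 (sum 20, leaving 3 seats).
Remainders in descending order: Green 0.9860, Gold 0.8429, Blue 0.8212, Red 0.3500.
The surplus seats go to Green, Gold, Blue.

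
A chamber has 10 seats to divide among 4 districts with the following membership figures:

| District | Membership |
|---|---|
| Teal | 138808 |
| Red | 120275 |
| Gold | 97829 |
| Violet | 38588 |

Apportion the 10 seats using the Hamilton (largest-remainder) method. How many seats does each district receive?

The standard divisor is 395500/10 = 39550.
Standard quotas: Teal 3.5097, Red 3.0411, Gold 2.4736, Violet 0.9757.
Lower quotas: Teal 3, Red 3, Gold 2, Violet 0 (sum 8, leaving 2 seats).
Remainders in descending order: Violet 0.9757, Teal 0.5097, Gold 0.4736, Red 0.0411.
Largest remainders: Violet, Teal receive the extra seats.

Teal 4, Red 3, Gold 2, Violet 1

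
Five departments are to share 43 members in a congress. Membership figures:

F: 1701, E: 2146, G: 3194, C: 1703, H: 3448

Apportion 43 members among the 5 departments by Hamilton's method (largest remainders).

F=6; E=8; G=11; C=6; H=12

Standard divisor: 12192 ÷ 43 ≈ 283.535.
Standard quotas: F 5.999, E 7.569, G 11.265, C 6.006, H 12.161.
Lower quotas: F 5, E 7, G 11, C 6, H 12 (sum 41, leaving 2 seats).
Remainders in descending order: F 0.999, E 0.569, G 0.265, H 0.161, C 0.006.
The surplus seats go to F, E.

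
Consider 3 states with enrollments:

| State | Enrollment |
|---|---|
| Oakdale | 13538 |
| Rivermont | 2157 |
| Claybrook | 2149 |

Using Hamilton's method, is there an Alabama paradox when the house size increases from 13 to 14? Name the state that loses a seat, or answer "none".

none

At 13 seats: Oakdale 10, Rivermont 2, Claybrook 1.
At 14 seats: Oakdale 10, Rivermont 2, Claybrook 2.
No state's allocation decreased.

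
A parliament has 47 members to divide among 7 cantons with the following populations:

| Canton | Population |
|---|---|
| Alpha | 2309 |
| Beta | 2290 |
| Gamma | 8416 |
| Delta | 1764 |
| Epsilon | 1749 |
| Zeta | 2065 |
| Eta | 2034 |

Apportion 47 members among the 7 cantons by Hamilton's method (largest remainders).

Alpha=5, Beta=5, Gamma=19, Delta=4, Epsilon=4, Zeta=5, Eta=5

Total 20627; standard divisor 20627/47 ≈ 438.872.
Standard quotas: Alpha 5.2612, Beta 5.2179, Gamma 19.1764, Delta 4.0194, Epsilon 3.9852, Zeta 4.7052, Eta 4.6346.
Lower quotas: Alpha 5, Beta 5, Gamma 19, Delta 4, Epsilon 3, Zeta 4, Eta 4 (sum 44, leaving 3 seats).
Remainders in descending order: Epsilon 0.9852, Zeta 0.7052, Eta 0.6346, Alpha 0.2612, Beta 0.2179, Gamma 0.1764, Delta 0.0194.
Largest remainders: Epsilon, Zeta, Eta receive the extra seats.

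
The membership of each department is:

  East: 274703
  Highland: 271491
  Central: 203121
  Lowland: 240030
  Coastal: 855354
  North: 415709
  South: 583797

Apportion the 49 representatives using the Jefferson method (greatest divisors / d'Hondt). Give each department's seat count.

Standard divisor 2844205/49 ≈ 58045; standard quotas: East 4.733, Highland 4.677, Central 3.499, Lowland 4.135, Coastal 14.736, North 7.162, South 10.058.
Rounding down gives 4, 4, 3, 4, 14, 7, 10 = 46 seats, so the divisor must be adjusted.
With modified divisor 53900: modified quotas East 5.097, Highland 5.037, Central 3.768, Lowland 4.453, Coastal 15.869, North 7.713, South 10.831.
Rounding down: East 5, Highland 5, Central 3, Lowland 4, Coastal 15, North 7, South 10 (total 49).

East 5, Highland 5, Central 3, Lowland 4, Coastal 15, North 7, South 10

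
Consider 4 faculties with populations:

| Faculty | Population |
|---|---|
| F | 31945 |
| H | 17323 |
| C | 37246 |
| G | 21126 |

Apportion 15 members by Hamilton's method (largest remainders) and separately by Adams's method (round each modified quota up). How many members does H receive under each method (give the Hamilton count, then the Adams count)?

2 and 3

Hamilton: F 5, H 2, C 5, G 3.
Adams: F 4, H 3, C 5, G 3.
H gets 2 under Hamilton and 3 under Adams.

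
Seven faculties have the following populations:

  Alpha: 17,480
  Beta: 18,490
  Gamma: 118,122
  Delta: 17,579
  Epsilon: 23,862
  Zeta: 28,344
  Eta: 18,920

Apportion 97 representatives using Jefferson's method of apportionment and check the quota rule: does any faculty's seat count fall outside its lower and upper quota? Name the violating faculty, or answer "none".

Gamma

Standard quotas: Alpha 6.983, Beta 7.387, Gamma 47.191, Delta 7.023, Epsilon 9.533, Zeta 11.324, Eta 7.559.
Jefferson allocation: Alpha 7, Beta 7, Gamma 49, Delta 7, Epsilon 9, Zeta 11, Eta 7.
Gamma has quota 47.191 (lower 47, upper 48) but receives 49 — outside the quota interval.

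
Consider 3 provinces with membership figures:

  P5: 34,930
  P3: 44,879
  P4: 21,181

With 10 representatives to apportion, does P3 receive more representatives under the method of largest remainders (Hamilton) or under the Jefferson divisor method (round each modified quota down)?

Hamilton: P5 4, P3 4, P4 2.
Jefferson: P5 3, P3 5, P4 2.
P3 gets 4 under Hamilton and 5 under Jefferson.

Jefferson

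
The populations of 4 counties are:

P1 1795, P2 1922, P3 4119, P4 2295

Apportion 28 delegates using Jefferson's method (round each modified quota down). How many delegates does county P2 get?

5

Standard divisor 10131/28 ≈ 361.821; standard quotas: P1 4.961, P2 5.312, P3 11.384, P4 6.343.
Rounding down gives 4, 5, 11, 6 = 26 seats, so the divisor must be adjusted.
With modified divisor 340: modified quotas P1 5.279, P2 5.653, P3 12.115, P4 6.750.
Rounding down: P1 5, P2 5, P3 12, P4 6 (total 28).
P2 receives 5.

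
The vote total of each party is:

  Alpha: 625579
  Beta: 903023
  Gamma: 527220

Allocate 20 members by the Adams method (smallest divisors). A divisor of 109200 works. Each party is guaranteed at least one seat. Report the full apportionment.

With modified divisor 109200: modified quotas Alpha 5.729, Beta 8.269, Gamma 4.828.
Rounding up: Alpha 6, Beta 9, Gamma 5 (total 20).

Alpha 6; Beta 9; Gamma 5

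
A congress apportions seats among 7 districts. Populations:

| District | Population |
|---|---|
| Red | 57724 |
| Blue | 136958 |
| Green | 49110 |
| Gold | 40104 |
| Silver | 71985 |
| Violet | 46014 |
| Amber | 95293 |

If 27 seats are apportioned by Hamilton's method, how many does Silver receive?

Standard divisor: 497188 ÷ 27 ≈ 18414.37.
Standard quotas: Red 3.1347, Blue 7.4376, Green 2.6669, Gold 2.1779, Silver 3.9092, Violet 2.4988, Amber 5.1749.
Lower quotas: Red 3, Blue 7, Green 2, Gold 2, Silver 3, Violet 2, Amber 5 (sum 24, leaving 3 seats).
Remainders in descending order: Silver 0.9092, Green 0.6669, Violet 0.4988, Blue 0.4376, Gold 0.1779, Amber 0.1749, Red 0.1347.
The surplus seats go to Silver, Green, Violet.
Silver receives 4.

4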